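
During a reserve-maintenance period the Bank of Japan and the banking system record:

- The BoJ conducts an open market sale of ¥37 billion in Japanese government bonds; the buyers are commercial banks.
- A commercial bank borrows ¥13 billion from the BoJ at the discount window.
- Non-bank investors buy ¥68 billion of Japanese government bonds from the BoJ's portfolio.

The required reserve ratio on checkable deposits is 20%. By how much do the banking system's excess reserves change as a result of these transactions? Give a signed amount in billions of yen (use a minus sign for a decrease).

OMO sale (to banks) ¥37 billion: reserves −¥37B, deposits 0.
Discount-window loan ¥13 billion: reserves +¥13B, deposits 0.
Asset sale (to non-banks) ¥68 billion: reserves −¥68B, deposits −¥68B.
Totals: Δreserves = −¥92B, Δdeposits = −¥68B.
Δrequired reserves = 20% × −¥68B = −¥13.6B.
Δexcess reserves = Δreserves − Δrequired = −¥92B − (−¥13.6B) = -¥78.4 billion.

-¥78.4 billion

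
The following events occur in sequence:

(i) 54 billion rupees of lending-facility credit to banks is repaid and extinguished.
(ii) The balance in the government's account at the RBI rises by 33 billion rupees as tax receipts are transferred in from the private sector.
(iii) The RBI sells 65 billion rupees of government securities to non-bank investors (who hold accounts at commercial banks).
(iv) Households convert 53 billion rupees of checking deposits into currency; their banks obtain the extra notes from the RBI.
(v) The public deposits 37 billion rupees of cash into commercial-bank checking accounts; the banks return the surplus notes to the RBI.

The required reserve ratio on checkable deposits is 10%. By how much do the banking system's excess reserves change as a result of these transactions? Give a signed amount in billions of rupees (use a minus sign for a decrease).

Discount-window repayment 54 billion rupees: reserves −54B, deposits 0.
Government account inflow 33 billion rupees: reserves −33B, deposits −33B.
Asset sale (to non-banks) 65 billion rupees: reserves −65B, deposits −65B.
Currency withdrawal 53 billion rupees: reserves −53B, deposits −53B.
Currency deposit 37 billion rupees: reserves +37B, deposits +37B.
Totals: Δreserves = −168B, Δdeposits = −114B.
Δrequired reserves = 10% × −114B = −11.4B.
Δexcess reserves = Δreserves − Δrequired = −168B − (−11.4B) = -156.6 billion.

-156.6 billion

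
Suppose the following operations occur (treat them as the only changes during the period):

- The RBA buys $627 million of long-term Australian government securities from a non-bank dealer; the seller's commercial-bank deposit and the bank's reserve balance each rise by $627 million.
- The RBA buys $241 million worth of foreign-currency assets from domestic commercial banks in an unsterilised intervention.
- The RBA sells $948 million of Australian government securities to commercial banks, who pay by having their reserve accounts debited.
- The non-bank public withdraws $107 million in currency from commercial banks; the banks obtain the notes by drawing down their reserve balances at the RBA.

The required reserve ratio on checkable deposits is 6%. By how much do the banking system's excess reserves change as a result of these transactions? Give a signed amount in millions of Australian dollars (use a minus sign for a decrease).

Asset purchase (from non-banks) $627 million: reserves +$627M, deposits +$627M.
FX purchase $241 million: reserves +$241M, deposits 0.
OMO sale (to banks) $948 million: reserves −$948M, deposits 0.
Currency withdrawal $107 million: reserves −$107M, deposits −$107M.
Totals: Δreserves = −$187M, Δdeposits = +$520M.
Δrequired reserves = 6% × +$520M = +$31.2M.
Δexcess reserves = Δreserves − Δrequired = −$187M − (+$31.2M) = -$218.2 million.

-$218.2 million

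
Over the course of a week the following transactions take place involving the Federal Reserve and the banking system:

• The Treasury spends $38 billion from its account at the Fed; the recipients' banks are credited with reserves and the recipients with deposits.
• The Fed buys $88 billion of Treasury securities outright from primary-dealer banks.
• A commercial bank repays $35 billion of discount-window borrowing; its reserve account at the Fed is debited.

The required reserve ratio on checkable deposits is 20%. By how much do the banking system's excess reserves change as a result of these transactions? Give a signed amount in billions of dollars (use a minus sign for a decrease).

Government spending $38 billion: reserves +$38B, deposits +$38B.
OMO purchase (from banks) $88 billion: reserves +$88B, deposits 0.
Discount-window repayment $35 billion: reserves −$35B, deposits 0.
Totals: Δreserves = +$91B, Δdeposits = +$38B.
Δrequired reserves = 20% × +$38B = +$7.6B.
Δexcess reserves = Δreserves − Δrequired = +$91B − (+$7.6B) = +$83.4 billion.

+$83.4 billion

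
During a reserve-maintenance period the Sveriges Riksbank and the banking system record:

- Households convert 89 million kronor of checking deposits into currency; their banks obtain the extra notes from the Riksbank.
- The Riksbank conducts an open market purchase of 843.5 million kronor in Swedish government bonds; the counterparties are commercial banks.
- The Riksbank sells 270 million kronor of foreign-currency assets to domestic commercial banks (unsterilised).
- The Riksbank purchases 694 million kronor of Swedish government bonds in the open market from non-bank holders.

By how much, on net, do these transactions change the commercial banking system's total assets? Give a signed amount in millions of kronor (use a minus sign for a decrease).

+605 million

Currency withdrawal 89 million kronor: bank balance sheets shrink → −89M.
OMO purchase (from banks) 843.5 million kronor: just an asset swap on bank balance sheets → 0.
FX sale 270 million kronor: just an asset swap on bank balance sheets → 0.
Asset purchase (from non-banks) 694 million kronor: bank balance sheets expand → +694M.
Net: −89 + 0 + 0 + 694 = +605 million.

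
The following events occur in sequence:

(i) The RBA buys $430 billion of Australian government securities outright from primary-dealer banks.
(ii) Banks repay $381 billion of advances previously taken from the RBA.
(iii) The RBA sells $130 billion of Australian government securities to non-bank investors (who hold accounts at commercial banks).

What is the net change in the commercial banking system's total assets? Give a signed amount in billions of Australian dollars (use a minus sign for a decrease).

-$511 billion

OMO purchase (from banks) $430 billion: just an asset swap on bank balance sheets → 0.
Discount-window repayment $381 billion: bank balance sheets shrink → −$381B.
Asset sale (to non-banks) $130 billion: bank balance sheets shrink → −$130B.
Net: 0 − 381 − 130 = -$511 billion.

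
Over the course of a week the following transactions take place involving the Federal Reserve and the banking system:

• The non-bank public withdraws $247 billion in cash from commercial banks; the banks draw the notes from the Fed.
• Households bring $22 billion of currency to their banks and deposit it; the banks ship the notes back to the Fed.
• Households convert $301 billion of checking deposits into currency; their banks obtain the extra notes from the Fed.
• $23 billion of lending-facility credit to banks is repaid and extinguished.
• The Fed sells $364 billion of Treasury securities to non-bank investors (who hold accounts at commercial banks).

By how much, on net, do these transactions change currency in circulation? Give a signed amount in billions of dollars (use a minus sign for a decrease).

+$526 billion

Currency withdrawal $247 billion: notes leave the central bank → +$247B.
Currency deposit $22 billion: notes return to the central bank → −$22B.
Currency withdrawal $301 billion: notes leave the central bank → +$301B.
Discount-window repayment $23 billion: no currency enters or leaves circulation → 0.
Asset sale (to non-banks) $364 billion: no currency enters or leaves circulation → 0.
Net: 247 − 22 + 301 + 0 + 0 = +$526 billion.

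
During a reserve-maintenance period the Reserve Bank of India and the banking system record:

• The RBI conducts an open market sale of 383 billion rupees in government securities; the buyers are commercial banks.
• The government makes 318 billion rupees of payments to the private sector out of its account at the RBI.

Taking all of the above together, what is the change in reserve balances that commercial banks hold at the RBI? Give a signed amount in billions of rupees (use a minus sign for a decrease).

-65 billion

OMO sale (to banks) 383 billion rupees: the buying banks pay out of their reserve balances → −383B.
Government spending 318 billion rupees: government payments flow into bank reserve accounts → +318B.
Net: −383 + 318 = -65 billion.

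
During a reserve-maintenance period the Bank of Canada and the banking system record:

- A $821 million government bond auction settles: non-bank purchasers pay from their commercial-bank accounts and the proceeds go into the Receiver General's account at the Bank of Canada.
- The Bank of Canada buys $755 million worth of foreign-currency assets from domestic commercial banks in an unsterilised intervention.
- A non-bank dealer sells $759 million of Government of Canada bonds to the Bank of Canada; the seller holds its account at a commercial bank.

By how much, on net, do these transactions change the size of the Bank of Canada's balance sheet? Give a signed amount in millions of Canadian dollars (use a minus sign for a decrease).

Bank of Canada balance sheet:
  Assets:      Securities +$759M, Foreign assets +$755M
  Liabilities: Bank reserves +$693M, Government deposits +$821M
Change in total Bank of Canada assets = +$1514 million.

+$1514 million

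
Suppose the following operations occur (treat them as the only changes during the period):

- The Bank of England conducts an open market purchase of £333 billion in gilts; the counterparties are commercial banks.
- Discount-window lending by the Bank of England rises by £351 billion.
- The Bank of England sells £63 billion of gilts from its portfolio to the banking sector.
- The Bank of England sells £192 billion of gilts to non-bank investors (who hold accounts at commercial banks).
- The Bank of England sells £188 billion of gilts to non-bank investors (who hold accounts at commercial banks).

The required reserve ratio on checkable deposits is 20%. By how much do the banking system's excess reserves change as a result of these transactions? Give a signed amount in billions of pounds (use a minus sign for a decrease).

+£317 billion

OMO purchase (from banks) £333 billion: reserves +£333B, deposits 0.
Discount-window loan £351 billion: reserves +£351B, deposits 0.
OMO sale (to banks) £63 billion: reserves −£63B, deposits 0.
Asset sale (to non-banks) £192 billion: reserves −£192B, deposits −£192B.
Asset sale (to non-banks) £188 billion: reserves −£188B, deposits −£188B.
Totals: Δreserves = +£241B, Δdeposits = −£380B.
Δrequired reserves = 20% × −£380B = −£76B.
Δexcess reserves = Δreserves − Δrequired = +£241B − (−£76B) = +£317 billion.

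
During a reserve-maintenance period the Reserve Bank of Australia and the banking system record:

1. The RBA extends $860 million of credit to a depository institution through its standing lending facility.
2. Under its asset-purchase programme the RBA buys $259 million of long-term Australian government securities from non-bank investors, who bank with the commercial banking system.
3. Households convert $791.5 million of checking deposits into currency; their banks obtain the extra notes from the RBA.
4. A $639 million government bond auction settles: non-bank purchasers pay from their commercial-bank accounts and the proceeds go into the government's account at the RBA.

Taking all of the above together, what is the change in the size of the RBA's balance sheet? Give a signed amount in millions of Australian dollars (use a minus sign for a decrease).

+$1119 million

RBA balance sheet:
  Assets:      Securities +$259M, Loans to banks +$860M
  Liabilities: Bank reserves −$311.5M, Currency in circulation +$791.5M, Government deposits +$639M
Change in total RBA assets = +$1119 million.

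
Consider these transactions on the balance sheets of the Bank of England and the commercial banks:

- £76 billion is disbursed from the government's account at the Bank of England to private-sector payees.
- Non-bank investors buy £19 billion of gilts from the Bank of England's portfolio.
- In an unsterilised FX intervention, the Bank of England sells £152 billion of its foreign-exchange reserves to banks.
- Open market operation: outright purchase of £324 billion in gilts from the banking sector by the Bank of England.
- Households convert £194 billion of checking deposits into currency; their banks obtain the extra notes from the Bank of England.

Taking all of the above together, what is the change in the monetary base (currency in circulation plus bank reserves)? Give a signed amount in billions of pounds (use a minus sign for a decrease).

+£229 billion

Bank of England balance sheet:
  Assets:      Securities +£305B, Foreign assets −£152B
  Liabilities: Bank reserves +£35B, Currency in circulation +£194B, Government deposits −£76B
Monetary base = currency + reserves: +£194B + (+£35B) = +£229 billion.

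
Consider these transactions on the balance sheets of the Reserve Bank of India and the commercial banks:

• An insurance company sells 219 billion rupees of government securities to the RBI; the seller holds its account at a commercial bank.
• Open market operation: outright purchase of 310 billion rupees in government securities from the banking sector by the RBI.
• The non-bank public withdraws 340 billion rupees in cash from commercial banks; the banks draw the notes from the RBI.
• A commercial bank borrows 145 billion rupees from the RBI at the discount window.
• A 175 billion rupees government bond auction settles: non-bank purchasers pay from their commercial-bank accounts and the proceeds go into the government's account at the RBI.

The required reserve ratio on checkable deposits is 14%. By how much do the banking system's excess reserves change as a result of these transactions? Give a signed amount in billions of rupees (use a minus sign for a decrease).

Asset purchase (from non-banks) 219 billion rupees: reserves +219B, deposits +219B.
OMO purchase (from banks) 310 billion rupees: reserves +310B, deposits 0.
Currency withdrawal 340 billion rupees: reserves −340B, deposits −340B.
Discount-window loan 145 billion rupees: reserves +145B, deposits 0.
Government account inflow 175 billion rupees: reserves −175B, deposits −175B.
Totals: Δreserves = +159B, Δdeposits = −296B.
Δrequired reserves = 14% × −296B = −41.44B.
Δexcess reserves = Δreserves − Δrequired = +159B − (−41.44B) = +200.44 billion.

+200.44 billion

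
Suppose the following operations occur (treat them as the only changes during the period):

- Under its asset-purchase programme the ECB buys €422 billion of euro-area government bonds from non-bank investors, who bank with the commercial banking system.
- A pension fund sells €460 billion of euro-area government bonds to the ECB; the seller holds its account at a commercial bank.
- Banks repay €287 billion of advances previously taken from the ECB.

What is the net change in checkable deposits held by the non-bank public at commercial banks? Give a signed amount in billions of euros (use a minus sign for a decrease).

+€882 billion

Asset purchase (from non-banks) €422 billion: non-bank counterparties' bank balances rise → +€422B.
Asset purchase (from non-banks) €460 billion: non-bank counterparties' bank balances rise → +€460B.
Discount-window repayment €287 billion: the counterparty is a bank, so public deposits are unchanged → 0.
Net: 422 + 460 + 0 = +€882 billion.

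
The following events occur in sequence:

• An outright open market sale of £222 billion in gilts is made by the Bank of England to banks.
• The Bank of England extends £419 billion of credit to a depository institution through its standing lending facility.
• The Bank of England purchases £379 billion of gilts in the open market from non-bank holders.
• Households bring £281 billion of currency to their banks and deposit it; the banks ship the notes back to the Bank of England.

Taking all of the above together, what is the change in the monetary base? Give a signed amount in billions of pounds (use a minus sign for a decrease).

OMO sale (to banks) £222 billion: Bank of England balance sheet contracts → −£222B.
Discount-window loan £419 billion: Bank of England balance sheet expands → +£419B.
Asset purchase (from non-banks) £379 billion: Bank of England balance sheet expands → +£379B.
Currency deposit £281 billion: just a shift between currency and reserves — both are base money → 0.
Net: −222 + 419 + 379 + 0 = +£576 billion.

+£576 billion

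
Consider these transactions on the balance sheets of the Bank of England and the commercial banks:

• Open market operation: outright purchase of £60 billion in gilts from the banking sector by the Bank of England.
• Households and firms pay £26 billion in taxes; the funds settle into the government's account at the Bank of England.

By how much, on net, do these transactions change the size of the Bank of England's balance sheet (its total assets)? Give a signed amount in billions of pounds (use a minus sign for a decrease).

+£60 billion

OMO purchase (from banks) £60 billion: a Bank of England asset is acquired → +£60B.
Government account inflow £26 billion: only the composition of liabilities changes → 0.
Net: 60 + 0 = +£60 billion.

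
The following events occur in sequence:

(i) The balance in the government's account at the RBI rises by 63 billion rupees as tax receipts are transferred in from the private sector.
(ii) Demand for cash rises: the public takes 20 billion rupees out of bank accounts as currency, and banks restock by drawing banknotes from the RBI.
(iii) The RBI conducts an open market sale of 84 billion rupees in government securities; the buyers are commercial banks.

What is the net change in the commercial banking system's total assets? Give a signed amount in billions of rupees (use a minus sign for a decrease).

Government account inflow 63 billion rupees: bank balance sheets shrink → −63B.
Currency withdrawal 20 billion rupees: bank balance sheets shrink → −20B.
OMO sale (to banks) 84 billion rupees: just an asset swap on bank balance sheets → 0.
Net: −63 − 20 + 0 = -83 billion.

-83 billion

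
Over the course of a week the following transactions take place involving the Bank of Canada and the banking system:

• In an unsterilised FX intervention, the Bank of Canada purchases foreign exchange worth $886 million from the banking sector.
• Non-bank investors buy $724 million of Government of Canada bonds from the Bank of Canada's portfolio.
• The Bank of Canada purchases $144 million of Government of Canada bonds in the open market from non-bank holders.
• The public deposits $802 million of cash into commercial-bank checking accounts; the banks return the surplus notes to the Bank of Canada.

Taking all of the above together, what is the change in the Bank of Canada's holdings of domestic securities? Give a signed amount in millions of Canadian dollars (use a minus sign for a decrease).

-$580 million

FX purchase $886 million: the Bank of Canada's securities portfolio is untouched → 0.
Asset sale (to non-banks) $724 million: securities removed from the Bank of Canada's portfolio → −$724M.
Asset purchase (from non-banks) $144 million: securities added to the Bank of Canada's portfolio → +$144M.
Currency deposit $802 million: the Bank of Canada's securities portfolio is untouched → 0.
Net: 0 − 724 + 144 + 0 = -$580 million.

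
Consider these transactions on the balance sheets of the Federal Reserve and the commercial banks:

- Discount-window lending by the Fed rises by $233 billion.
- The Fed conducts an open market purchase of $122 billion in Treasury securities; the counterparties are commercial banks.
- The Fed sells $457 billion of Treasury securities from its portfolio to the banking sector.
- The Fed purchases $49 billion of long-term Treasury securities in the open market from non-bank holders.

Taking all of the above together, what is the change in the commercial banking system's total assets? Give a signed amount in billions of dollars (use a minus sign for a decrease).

Fed balance sheet:
  Assets:      Securities −$286B, Loans to banks +$233B
  Liabilities: Bank reserves −$53B
Commercial banking system:
  Assets:      Reserves at CB −$53B, Securities +$335B
  Liabilities: Checkable deposits +$49B, Borrowings from CB +$233B
Change in total bank assets = +$282 billion.

+$282 billion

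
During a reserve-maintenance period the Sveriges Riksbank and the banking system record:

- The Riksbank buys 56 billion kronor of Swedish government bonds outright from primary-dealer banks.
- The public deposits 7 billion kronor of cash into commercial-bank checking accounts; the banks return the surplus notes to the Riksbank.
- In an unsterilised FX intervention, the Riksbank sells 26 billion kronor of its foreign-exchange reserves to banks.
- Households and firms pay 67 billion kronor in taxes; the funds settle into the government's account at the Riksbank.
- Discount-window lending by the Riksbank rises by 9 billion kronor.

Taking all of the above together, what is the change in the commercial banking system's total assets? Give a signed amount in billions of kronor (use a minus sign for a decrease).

Riksbank balance sheet:
  Assets:      Securities +56B, Loans to banks +9B, Foreign assets −26B
  Liabilities: Bank reserves −21B, Currency in circulation −7B, Government deposits +67B
Commercial banking system:
  Assets:      Reserves at CB −21B, Securities −56B, Foreign assets +26B
  Liabilities: Checkable deposits −60B, Borrowings from CB +9B
Change in total bank assets = -51 billion.

-51 billion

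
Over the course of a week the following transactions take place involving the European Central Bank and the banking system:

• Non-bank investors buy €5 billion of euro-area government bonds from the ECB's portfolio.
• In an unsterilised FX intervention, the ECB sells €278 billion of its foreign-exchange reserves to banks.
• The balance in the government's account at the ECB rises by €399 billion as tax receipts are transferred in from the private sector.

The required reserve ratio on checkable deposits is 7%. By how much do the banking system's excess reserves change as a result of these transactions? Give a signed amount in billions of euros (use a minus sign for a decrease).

-€653.72 billion

Asset sale (to non-banks) €5 billion: reserves −€5B, deposits −€5B.
FX sale €278 billion: reserves −€278B, deposits 0.
Government account inflow €399 billion: reserves −€399B, deposits −€399B.
Totals: Δreserves = −€682B, Δdeposits = −€404B.
Δrequired reserves = 7% × −€404B = −€28.28B.
Δexcess reserves = Δreserves − Δrequired = −€682B − (−€28.28B) = -€653.72 billion.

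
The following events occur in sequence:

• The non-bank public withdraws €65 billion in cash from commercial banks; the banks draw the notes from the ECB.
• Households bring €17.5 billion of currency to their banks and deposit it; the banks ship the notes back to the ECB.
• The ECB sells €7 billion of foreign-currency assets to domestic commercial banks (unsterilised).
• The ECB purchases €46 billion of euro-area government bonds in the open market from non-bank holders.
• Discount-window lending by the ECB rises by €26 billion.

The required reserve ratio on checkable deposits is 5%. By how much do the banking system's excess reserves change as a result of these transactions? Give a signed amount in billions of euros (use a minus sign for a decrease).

Currency withdrawal €65 billion: reserves −€65B, deposits −€65B.
Currency deposit €17.5 billion: reserves +€17.5B, deposits +€17.5B.
FX sale €7 billion: reserves −€7B, deposits 0.
Asset purchase (from non-banks) €46 billion: reserves +€46B, deposits +€46B.
Discount-window loan €26 billion: reserves +€26B, deposits 0.
Totals: Δreserves = +€17.5B, Δdeposits = −€1.5B.
Δrequired reserves = 5% × −€1.5B = −€0.075B.
Δexcess reserves = Δreserves − Δrequired = +€17.5B − (−€0.075B) = +€17.575 billion.

+€17.575 billion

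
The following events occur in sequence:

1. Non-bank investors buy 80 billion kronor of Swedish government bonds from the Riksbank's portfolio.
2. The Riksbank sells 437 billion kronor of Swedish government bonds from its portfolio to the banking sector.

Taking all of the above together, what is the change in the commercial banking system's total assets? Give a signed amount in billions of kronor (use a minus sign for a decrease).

-80 billion

Asset sale (to non-banks) 80 billion kronor: bank balance sheets shrink → −80B.
OMO sale (to banks) 437 billion kronor: just an asset swap on bank balance sheets → 0.
Net: −80 + 0 = -80 billion.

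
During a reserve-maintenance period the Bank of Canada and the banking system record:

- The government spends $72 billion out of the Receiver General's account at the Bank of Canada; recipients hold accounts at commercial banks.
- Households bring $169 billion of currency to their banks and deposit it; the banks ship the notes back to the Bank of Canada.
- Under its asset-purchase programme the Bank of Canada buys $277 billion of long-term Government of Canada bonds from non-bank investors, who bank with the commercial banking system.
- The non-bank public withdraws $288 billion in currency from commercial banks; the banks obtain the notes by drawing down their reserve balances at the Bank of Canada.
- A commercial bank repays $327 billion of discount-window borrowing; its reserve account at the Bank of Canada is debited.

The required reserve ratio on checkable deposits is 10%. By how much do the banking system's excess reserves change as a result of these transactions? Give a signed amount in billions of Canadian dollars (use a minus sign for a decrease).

Government spending $72 billion: reserves +$72B, deposits +$72B.
Currency deposit $169 billion: reserves +$169B, deposits +$169B.
Asset purchase (from non-banks) $277 billion: reserves +$277B, deposits +$277B.
Currency withdrawal $288 billion: reserves −$288B, deposits −$288B.
Discount-window repayment $327 billion: reserves −$327B, deposits 0.
Totals: Δreserves = −$97B, Δdeposits = +$230B.
Δrequired reserves = 10% × +$230B = +$23B.
Δexcess reserves = Δreserves − Δrequired = −$97B − (+$23B) = -$120 billion.

-$120 billion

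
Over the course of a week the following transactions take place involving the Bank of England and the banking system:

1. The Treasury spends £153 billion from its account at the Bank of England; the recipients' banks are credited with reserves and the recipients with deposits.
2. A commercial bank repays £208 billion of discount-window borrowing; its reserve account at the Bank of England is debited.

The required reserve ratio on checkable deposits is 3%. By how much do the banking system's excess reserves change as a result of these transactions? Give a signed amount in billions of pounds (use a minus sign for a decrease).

Government spending £153 billion: reserves +£153B, deposits +£153B.
Discount-window repayment £208 billion: reserves −£208B, deposits 0.
Totals: Δreserves = −£55B, Δdeposits = +£153B.
Δrequired reserves = 3% × +£153B = +£4.59B.
Δexcess reserves = Δreserves − Δrequired = −£55B − (+£4.59B) = -£59.59 billion.

-£59.59 billion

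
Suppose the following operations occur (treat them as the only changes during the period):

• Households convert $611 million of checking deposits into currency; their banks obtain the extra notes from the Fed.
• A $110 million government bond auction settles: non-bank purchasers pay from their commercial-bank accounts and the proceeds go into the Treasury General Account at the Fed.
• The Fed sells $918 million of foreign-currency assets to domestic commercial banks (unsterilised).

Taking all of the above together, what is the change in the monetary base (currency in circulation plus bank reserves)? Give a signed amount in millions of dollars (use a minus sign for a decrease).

Currency withdrawal $611 million: just a shift between currency and reserves — both are base money → 0.
Government account inflow $110 million: reserves shift to a non-base liability → −$110M.
FX sale $918 million: Fed balance sheet contracts → −$918M.
Net: 0 − 110 − 918 = -$1028 million.

-$1028 million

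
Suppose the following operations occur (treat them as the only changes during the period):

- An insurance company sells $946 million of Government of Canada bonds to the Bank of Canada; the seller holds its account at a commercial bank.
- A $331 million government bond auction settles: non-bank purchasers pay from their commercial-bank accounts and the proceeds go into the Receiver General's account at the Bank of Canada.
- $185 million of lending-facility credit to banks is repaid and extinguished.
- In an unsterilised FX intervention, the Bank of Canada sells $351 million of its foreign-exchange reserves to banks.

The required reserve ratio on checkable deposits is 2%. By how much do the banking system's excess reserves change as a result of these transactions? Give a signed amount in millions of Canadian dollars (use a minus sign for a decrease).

Asset purchase (from non-banks) $946 million: reserves +$946M, deposits +$946M.
Government account inflow $331 million: reserves −$331M, deposits −$331M.
Discount-window repayment $185 million: reserves −$185M, deposits 0.
FX sale $351 million: reserves −$351M, deposits 0.
Totals: Δreserves = +$79M, Δdeposits = +$615M.
Δrequired reserves = 2% × +$615M = +$12.3M.
Δexcess reserves = Δreserves − Δrequired = +$79M − (+$12.3M) = +$66.7 million.

+$66.7 million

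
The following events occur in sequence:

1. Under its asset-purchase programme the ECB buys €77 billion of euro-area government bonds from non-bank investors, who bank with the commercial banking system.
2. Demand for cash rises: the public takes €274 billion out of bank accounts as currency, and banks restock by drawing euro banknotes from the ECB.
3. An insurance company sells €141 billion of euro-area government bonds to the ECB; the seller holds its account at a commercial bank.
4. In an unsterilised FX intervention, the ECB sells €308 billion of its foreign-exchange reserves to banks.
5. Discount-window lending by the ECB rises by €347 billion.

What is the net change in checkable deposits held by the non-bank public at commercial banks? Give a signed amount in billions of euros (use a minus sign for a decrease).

-€56 billion

Asset purchase (from non-banks) €77 billion: non-bank counterparties' bank balances rise → +€77B.
Currency withdrawal €274 billion: non-bank counterparties' bank balances fall → −€274B.
Asset purchase (from non-banks) €141 billion: non-bank counterparties' bank balances rise → +€141B.
FX sale €308 billion: the counterparty is a bank, so public deposits are unchanged → 0.
Discount-window loan €347 billion: the counterparty is a bank, so public deposits are unchanged → 0.
Net: 77 − 274 + 141 + 0 + 0 = -€56 billion.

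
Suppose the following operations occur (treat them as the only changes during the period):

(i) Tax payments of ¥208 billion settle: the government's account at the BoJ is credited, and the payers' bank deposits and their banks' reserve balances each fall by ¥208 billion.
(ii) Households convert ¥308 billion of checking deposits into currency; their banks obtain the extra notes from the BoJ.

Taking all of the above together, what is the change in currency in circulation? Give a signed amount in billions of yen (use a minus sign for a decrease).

BoJ balance sheet:
  Assets:      no change
  Liabilities: Bank reserves −¥516B, Currency in circulation +¥308B, Government deposits +¥208B
Commercial banking system:
  Assets:      Reserves at CB −¥516B
  Liabilities: Checkable deposits −¥516B
So the change in currency in circulation is +¥308 billion.

+¥308 billion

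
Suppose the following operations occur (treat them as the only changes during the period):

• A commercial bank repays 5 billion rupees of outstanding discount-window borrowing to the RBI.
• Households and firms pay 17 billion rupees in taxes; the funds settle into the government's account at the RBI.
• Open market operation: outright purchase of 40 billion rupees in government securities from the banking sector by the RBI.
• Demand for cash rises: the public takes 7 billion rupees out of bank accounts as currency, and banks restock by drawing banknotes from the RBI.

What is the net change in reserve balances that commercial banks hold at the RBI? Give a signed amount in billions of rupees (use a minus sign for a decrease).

RBI balance sheet:
  Assets:      Securities +40B, Loans to banks −5B
  Liabilities: Bank reserves +11B, Currency in circulation +7B, Government deposits +17B
So the change in reserve balances that commercial banks hold at the RBI is +11 billion.

+11 billion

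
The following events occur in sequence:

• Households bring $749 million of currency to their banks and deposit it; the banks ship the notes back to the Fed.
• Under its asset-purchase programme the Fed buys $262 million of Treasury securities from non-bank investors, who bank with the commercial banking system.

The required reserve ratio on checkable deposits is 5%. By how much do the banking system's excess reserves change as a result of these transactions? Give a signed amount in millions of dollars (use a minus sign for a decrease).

+$960.45 million

Currency deposit $749 million: reserves +$749M, deposits +$749M.
Asset purchase (from non-banks) $262 million: reserves +$262M, deposits +$262M.
Totals: Δreserves = +$1011M, Δdeposits = +$1011M.
Δrequired reserves = 5% × +$1011M = +$50.55M.
Δexcess reserves = Δreserves − Δrequired = +$1011M − (+$50.55M) = +$960.45 million.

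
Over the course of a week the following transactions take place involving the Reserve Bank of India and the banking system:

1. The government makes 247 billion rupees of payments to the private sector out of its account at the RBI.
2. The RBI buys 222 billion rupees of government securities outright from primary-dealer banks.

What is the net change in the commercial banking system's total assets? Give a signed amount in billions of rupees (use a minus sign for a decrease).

+247 billion

RBI balance sheet:
  Assets:      Securities +222B
  Liabilities: Bank reserves +469B, Government deposits −247B
Commercial banking system:
  Assets:      Reserves at CB +469B, Securities −222B
  Liabilities: Checkable deposits +247B
Change in total bank assets = +247 billion.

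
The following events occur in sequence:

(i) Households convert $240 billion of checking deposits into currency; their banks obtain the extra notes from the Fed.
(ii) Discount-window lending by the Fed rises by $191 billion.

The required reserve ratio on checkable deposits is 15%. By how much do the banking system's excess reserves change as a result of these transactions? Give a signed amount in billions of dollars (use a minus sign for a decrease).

Currency withdrawal $240 billion: reserves −$240B, deposits −$240B.
Discount-window loan $191 billion: reserves +$191B, deposits 0.
Totals: Δreserves = −$49B, Δdeposits = −$240B.
Δrequired reserves = 15% × −$240B = −$36B.
Δexcess reserves = Δreserves − Δrequired = −$49B − (−$36B) = -$13 billion.

-$13 billion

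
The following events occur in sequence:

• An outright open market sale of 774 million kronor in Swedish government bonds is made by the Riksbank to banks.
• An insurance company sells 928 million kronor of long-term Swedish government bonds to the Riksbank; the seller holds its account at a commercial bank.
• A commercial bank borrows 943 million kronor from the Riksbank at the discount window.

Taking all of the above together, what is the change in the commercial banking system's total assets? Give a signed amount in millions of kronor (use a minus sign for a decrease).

Riksbank balance sheet:
  Assets:      Securities +154M, Loans to banks +943M
  Liabilities: Bank reserves +1097M
Commercial banking system:
  Assets:      Reserves at CB +1097M, Securities +774M
  Liabilities: Checkable deposits +928M, Borrowings from CB +943M
Change in total bank assets = +1871 million.

+1871 million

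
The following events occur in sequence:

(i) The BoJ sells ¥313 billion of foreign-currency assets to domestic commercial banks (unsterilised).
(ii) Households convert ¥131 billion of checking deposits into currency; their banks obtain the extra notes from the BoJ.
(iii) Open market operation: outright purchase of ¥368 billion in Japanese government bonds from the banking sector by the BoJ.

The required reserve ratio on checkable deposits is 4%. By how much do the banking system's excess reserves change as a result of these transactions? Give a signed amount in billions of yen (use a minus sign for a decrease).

-¥70.76 billion

FX sale ¥313 billion: reserves −¥313B, deposits 0.
Currency withdrawal ¥131 billion: reserves −¥131B, deposits −¥131B.
OMO purchase (from banks) ¥368 billion: reserves +¥368B, deposits 0.
Totals: Δreserves = −¥76B, Δdeposits = −¥131B.
Δrequired reserves = 4% × −¥131B = −¥5.24B.
Δexcess reserves = Δreserves − Δrequired = −¥76B − (−¥5.24B) = -¥70.76 billion.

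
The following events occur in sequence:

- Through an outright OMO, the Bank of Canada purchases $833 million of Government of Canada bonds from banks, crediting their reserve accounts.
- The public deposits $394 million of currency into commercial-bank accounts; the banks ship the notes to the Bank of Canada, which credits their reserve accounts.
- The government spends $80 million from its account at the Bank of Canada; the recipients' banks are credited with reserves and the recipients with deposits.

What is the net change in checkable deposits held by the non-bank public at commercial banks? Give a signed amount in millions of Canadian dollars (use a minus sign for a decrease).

+$474 million

OMO purchase (from banks) $833 million: the counterparty is a bank, so public deposits are unchanged → 0.
Currency deposit $394 million: non-bank counterparties' bank balances rise → +$394M.
Government spending $80 million: non-bank counterparties' bank balances rise → +$80M.
Net: 0 + 394 + 80 = +$474 million.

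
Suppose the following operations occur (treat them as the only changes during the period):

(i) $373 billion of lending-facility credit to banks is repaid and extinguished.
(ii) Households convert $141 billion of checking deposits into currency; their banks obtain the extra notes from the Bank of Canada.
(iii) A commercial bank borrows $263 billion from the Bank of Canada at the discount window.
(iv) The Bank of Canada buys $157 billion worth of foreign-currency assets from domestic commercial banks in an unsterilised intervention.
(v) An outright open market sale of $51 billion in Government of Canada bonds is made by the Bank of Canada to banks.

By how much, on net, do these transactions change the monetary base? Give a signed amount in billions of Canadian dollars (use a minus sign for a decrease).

-$4 billion

Discount-window repayment $373 billion: Bank of Canada balance sheet contracts → −$373B.
Currency withdrawal $141 billion: just a shift between currency and reserves — both are base money → 0.
Discount-window loan $263 billion: Bank of Canada balance sheet expands → +$263B.
FX purchase $157 billion: Bank of Canada balance sheet expands → +$157B.
OMO sale (to banks) $51 billion: Bank of Canada balance sheet contracts → −$51B.
Net: −373 + 0 + 263 + 157 − 51 = -$4 billion.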